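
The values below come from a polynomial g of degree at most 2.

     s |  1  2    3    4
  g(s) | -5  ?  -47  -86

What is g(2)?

On equispaced nodes a degree-2 polynomial has vanishing third forward difference, so
  - g(1) + 3·g(2) - 3·g(3) + g(4) = 0.
Substituting the known values and solving for g(2):
  3·g(2) = -60
  g(2) = -20.

-20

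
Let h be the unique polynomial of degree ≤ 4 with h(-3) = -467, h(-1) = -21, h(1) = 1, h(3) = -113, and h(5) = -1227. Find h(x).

Write h(x) = ax^4 + bx^3 + cx^2 + dx + e. Substituting each data point gives a linear system:
  81a - 27b + 9c - 3d + e = -467
  a - b + c - d + e = -21
  a + b + c + d + e = 1
  81a + 27b + 9c + 3d + e = -113
  625a + 125b + 25c + 5d + e = -1227
Solving the system yields a = -3, b = 6, c = -5, d = 5, e = -2.
So h(x) = -3x^4 + 6x^3 - 5x^2 + 5x - 2.
Check: h(5) = -1227. ✓

h(x) = -3x^4 + 6x^3 - 5x^2 + 5x - 2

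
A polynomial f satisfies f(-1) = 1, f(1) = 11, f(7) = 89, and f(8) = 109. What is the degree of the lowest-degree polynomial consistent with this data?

Divided differences on the nodes -1, 1, 7, 8:
  order 0: 1  11  89  109
  order 1: 5  13  20
  order 2: 1  1
  order 3: 0
The order-2 divided differences are all 1 (nonzero) and every higher order vanishes, so the data lies on a polynomial of degree exactly 2.

2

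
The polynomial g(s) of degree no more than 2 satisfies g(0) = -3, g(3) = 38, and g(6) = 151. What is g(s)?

Write g(s) = as^2 + bs + c. Substituting each data point gives a linear system:
  c = -3
  9a + 3b + c = 38
  36a + 6b + c = 151
Solving the system yields a = 4, b = 5/3, c = -3.
So g(s) = 4s² + (5/3)s - 3.
Check: g(6) = 151. ✓

g(s) = 4s^2 + (5/3)s - 3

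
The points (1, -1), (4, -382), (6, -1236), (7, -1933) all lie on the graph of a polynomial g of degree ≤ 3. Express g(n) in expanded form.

Write g(n) = an^3 + bn^2 + cn + d. Substituting each data point gives a linear system:
  a + b + c + d = -1
  64a + 16b + 4c + d = -382
  216a + 36b + 6c + d = -1236
  343a + 49b + 7c + d = -1933
Solving the system yields a = -5, b = -5, c = 3, d = 6.
So g(n) = -5n^3 - 5n^2 + 3n + 6.
Check: g(1) = -1. ✓

g(n) = -5n^3 - 5n^2 + 3n + 6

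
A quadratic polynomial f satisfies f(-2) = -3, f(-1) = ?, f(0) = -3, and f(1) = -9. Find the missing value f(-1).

-1

On equispaced nodes a degree-2 polynomial has vanishing third forward difference, so
  - f(-2) + 3·f(-1) - 3·f(0) + f(1) = 0.
Substituting the known values and solving for f(-1):
  3·f(-1) = -3
  f(-1) = -1.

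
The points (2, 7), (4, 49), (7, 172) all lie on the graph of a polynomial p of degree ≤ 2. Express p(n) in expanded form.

Write p(n) = an^2 + bn + c. Substituting each data point gives a linear system:
  4a + 2b + c = 7
  16a + 4b + c = 49
  49a + 7b + c = 172
Solving the system yields a = 4, b = -3, c = -3.
So p(n) = 4n^2 - 3n - 3.
Check: p(4) = 49. ✓

p(n) = 4n^2 - 3n - 3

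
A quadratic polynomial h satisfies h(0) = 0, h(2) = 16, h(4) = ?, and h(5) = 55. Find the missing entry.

40

The 3 known points determine the degree-2 polynomial uniquely.
Write h(n) = an^2 + bn + c. Substituting each data point gives a linear system:
  c = 0
  4a + 2b + c = 16
  25a + 5b + c = 55
Solving the system yields a = 1, b = 6, c = 0.
So h(n) = n² + 6n.
Then h(4) = 40.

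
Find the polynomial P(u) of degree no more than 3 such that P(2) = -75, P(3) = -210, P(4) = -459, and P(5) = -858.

Write P(u) = au^3 + bu^2 + cu + d. Substituting each data point gives a linear system:
  8a + 4b + 2c + d = -75
  27a + 9b + 3c + d = -210
  64a + 16b + 4c + d = -459
  125a + 25b + 5c + d = -858
Solving the system yields a = -6, b = -3, c = -6, d = -3.
So P(u) = -6u^3 - 3u^2 - 6u - 3.
Check: P(2) = -75. ✓

P(u) = -6u^3 - 3u^2 - 6u - 3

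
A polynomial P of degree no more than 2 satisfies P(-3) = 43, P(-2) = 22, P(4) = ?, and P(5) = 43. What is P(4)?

The 3 known points determine the degree-2 polynomial uniquely.
Write P(u) = au^2 + bu + c. Substituting each data point gives a linear system:
  9a - 3b + c = 43
  4a - 2b + c = 22
  25a + 5b + c = 43
Solving the system yields a = 3, b = -6, c = -2.
So P(u) = 3u^2 - 6u - 2.
Then P(4) = 22.

22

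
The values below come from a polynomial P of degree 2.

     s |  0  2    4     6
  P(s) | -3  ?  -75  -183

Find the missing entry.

The 3 known points determine the degree-2 polynomial uniquely.
Write P(s) = as^2 + bs + c. Substituting each data point gives a linear system:
  c = -3
  16a + 4b + c = -75
  36a + 6b + c = -183
Solving the system yields a = -6, b = 6, c = -3.
So P(s) = -6s^2 + 6s - 3.
Then P(2) = -15.

-15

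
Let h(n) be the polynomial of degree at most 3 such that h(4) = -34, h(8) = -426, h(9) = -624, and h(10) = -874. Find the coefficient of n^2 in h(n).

Write h(n) = an^3 + bn^2 + cn + d. Substituting each data point gives a linear system:
  64a + 16b + 4c + d = -34
  512a + 64b + 8c + d = -426
  729a + 81b + 9c + d = -624
  1000a + 100b + 10c + d = -874
Solving the system yields a = -1, b = 1, c = 2, d = 6.
So h(n) = -n^3 + n^2 + 2n + 6.
The coefficient of n^2 is 1.

1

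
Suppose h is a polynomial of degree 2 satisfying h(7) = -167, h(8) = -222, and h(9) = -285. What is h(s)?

Write h(s) = as^2 + bs + c. Substituting each data point gives a linear system:
  49a + 7b + c = -167
  64a + 8b + c = -222
  81a + 9b + c = -285
Solving the system yields a = -4, b = 5, c = -6.
So h(s) = -4s^2 + 5s - 6.
Check: h(7) = -167. ✓

h(s) = -4s^2 + 5s - 6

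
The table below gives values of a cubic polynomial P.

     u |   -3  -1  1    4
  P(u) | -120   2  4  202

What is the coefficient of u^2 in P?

Write P(u) = au^3 + bu^2 + cu + d. Substituting each data point gives a linear system:
  -27a + 9b - 3c + d = -120
  -a + b - c + d = 2
  a + b + c + d = 4
  64a + 16b + 4c + d = 202
Solving the system yields a = 4, b = -3, c = -3, d = 6.
So P(u) = 4u³ - 3u² - 3u + 6.
The coefficient of u^2 is -3.

-3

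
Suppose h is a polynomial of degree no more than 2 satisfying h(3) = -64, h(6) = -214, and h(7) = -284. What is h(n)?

h(n) = -5n^2 - 5n - 4

Using the Lagrange interpolation formula with nodes 3, 6, 7:
  L_0(n) = (n - 6)(n - 7) / 12
  L_1(n) = (n - 3)(n - 7) / -3
  L_2(n) = (n - 3)(n - 6) / 4
Then h(n) = -64·L_0(n) - 214·L_1(n) - 284·L_2(n).
Expanding and collecting terms gives h(n) = -5n^2 - 5n - 4.
Check: h(7) = -284. ✓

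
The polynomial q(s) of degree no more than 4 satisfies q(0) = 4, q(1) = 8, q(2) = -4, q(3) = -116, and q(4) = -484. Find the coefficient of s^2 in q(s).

1

Write q(s) = as^4 + bs^3 + cs^2 + ds + e. Substituting each data point gives a linear system:
  e = 4
  a + b + c + d + e = 8
  16a + 8b + 4c + 2d + e = -4
  81a + 27b + 9c + 3d + e = -116
  256a + 64b + 16c + 4d + e = -484
Solving the system yields a = -3, b = 4, c = 1, d = 2, e = 4.
So q(s) = -3s^4 + 4s^3 + s^2 + 2s + 4.
The coefficient of s^2 is 1.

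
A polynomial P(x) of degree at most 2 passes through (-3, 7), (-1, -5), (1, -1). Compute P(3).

19

Forward differences of the values at x = -3, -1, 1:
  P  : 7  -5  -1
  Δ  : -12  4
  Δ^2: 16
The second differences are constant, confirming degree 2.
Interpolating (Newton forward form) and evaluating at x = 3 gives P(3) = 19.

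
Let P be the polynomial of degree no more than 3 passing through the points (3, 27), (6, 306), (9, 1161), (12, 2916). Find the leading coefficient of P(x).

Write P(x) = ax^3 + bx^2 + cx + d. Substituting each data point gives a linear system:
  27a + 9b + 3c + d = 27
  216a + 36b + 6c + d = 306
  729a + 81b + 9c + d = 1161
  1728a + 144b + 12c + d = 2916
Solving the system yields a = 2, b = -4, c = 3, d = 0.
So P(x) = 2x³ - 4x² + 3x.
The leading coefficient is 2.

2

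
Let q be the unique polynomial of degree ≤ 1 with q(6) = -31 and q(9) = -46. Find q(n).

q(n) = -5n - 1

Write q(n) = an + b. Substituting each data point gives a linear system:
  6a + b = -31
  9a + b = -46
Solving the system yields a = -5, b = -1.
So q(n) = -5n - 1.
Check: q(6) = -31. ✓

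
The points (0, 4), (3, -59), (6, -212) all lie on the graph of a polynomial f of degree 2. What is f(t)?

f(t) = -5t^2 - 6t + 4

Write f(t) = at^2 + bt + c. Substituting each data point gives a linear system:
  c = 4
  9a + 3b + c = -59
  36a + 6b + c = -212
Solving the system yields a = -5, b = -6, c = 4.
So f(t) = -5t² - 6t + 4.
Check: f(3) = -59. ✓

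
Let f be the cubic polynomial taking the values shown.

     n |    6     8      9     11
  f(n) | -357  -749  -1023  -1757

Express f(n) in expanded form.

f(n) = -n^3 - 3n^2 - 6n + 3

Write f(n) = an^3 + bn^2 + cn + d. Substituting each data point gives a linear system:
  216a + 36b + 6c + d = -357
  512a + 64b + 8c + d = -749
  729a + 81b + 9c + d = -1023
  1331a + 121b + 11c + d = -1757
Solving the system yields a = -1, b = -3, c = -6, d = 3.
So f(n) = -n^3 - 3n^2 - 6n + 3.
Check: f(6) = -357. ✓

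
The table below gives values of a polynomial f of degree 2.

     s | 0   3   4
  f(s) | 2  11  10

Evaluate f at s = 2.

10

Using the Lagrange interpolation formula with nodes 0, 3, 4:
  L_0(s) = (s - 3)(s - 4) / 12
  L_1(s) = s(s - 4) / -3
  L_2(s) = s(s - 3) / 4
Then f(s) = 2·L_0(s) + 11·L_1(s) + 10·L_2(s).
Expanding and collecting terms gives f(s) = -s^2 + 6s + 2.
Evaluating at s = 2: f(2) = 10.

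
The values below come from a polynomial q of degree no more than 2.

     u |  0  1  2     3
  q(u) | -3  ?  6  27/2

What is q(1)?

1/2

On equispaced nodes a degree-2 polynomial has vanishing third forward difference, so
  - q(0) + 3·q(1) - 3·q(2) + q(3) = 0.
Substituting the known values and solving for q(1):
  3·q(1) = 3/2
  q(1) = 1/2.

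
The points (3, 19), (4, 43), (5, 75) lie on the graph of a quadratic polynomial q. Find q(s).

Using the Lagrange interpolation formula with nodes 3, 4, 5:
  L_0(s) = (s - 4)(s - 5) / 2
  L_1(s) = (s - 3)(s - 5) / -1
  L_2(s) = (s - 3)(s - 4) / 2
Then q(s) = 19·L_0(s) + 43·L_1(s) + 75·L_2(s).
Expanding and collecting terms gives q(s) = 4s² - 4s - 5.
Check: q(5) = 75. ✓

q(s) = 4s^2 - 4s - 5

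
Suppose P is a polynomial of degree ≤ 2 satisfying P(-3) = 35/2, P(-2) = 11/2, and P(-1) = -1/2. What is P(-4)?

71/2

Using the Lagrange interpolation formula with nodes -3, -2, -1:
  L_0(x) = (x + 2)(x + 1) / 2
  L_1(x) = (x + 3)(x + 1) / -1
  L_2(x) = (x + 3)(x + 2) / 2
Then P(x) = 35/2·L_0(x) + 11/2·L_1(x) - 1/2·L_2(x).
Expanding and collecting terms gives P(x) = 3x^2 + 3x - 1/2.
Evaluating at x = -4: P(-4) = 71/2.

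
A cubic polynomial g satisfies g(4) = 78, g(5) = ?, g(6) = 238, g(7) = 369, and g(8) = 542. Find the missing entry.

143

The 4 known points determine the degree-3 polynomial uniquely.
Write g(x) = ax^3 + bx^2 + cx + d. Substituting each data point gives a linear system:
  64a + 16b + 4c + d = 78
  216a + 36b + 6c + d = 238
  343a + 49b + 7c + d = 369
  512a + 64b + 8c + d = 542
Solving the system yields a = 1, b = 0, c = 4, d = -2.
So g(x) = x³ + 4x - 2.
Then g(5) = 143.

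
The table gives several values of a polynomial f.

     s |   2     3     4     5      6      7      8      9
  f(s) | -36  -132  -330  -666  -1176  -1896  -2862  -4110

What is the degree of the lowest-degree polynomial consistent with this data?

Forward differences of the values at s = 2, 3, 4, 5, 6, 7, 8, 9:
  f  : -36  -132  -330  -666  -1176  -1896  -2862  -4110
  Δ  : -96  -198  -336  -510  -720  -966  -1248
  Δ^2: -102  -138  -174  -210  -246  -282
  Δ^3: -36  -36  -36  -36  -36
  Δ^4: 0  0  0  0
  Δ^5: 0  0  0
  Δ^6: 0  0
  Δ^7: 0
The third differences are constant (-36) and nonzero, while all higher differences vanish, so the minimal degree is 3.

3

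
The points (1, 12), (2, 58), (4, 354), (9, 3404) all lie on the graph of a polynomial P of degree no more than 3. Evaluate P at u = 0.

2

Using the Lagrange interpolation formula with nodes 1, 2, 4, 9:
  L_0(u) = (u - 2)(u - 4)(u - 9) / -24
  L_1(u) = (u - 1)(u - 4)(u - 9) / 14
  L_2(u) = (u - 1)(u - 2)(u - 9) / -30
  L_3(u) = (u - 1)(u - 2)(u - 4) / 280
Then P(u) = 12·L_0(u) + 58·L_1(u) + 354·L_2(u) + 3404·L_3(u).
Expanding and collecting terms gives P(u) = 4u^3 + 6u^2 + 2.
Evaluating at u = 0: P(0) = 2.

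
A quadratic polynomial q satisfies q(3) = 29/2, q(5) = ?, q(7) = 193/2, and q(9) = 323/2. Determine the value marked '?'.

95/2

On equispaced nodes a degree-2 polynomial has vanishing third forward difference, so
  - q(3) + 3·q(5) - 3·q(7) + q(9) = 0.
Substituting the known values and solving for q(5):
  3·q(5) = 285/2
  q(5) = 95/2.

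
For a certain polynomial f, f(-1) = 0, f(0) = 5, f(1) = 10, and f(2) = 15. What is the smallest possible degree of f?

Forward differences of the values at t = -1, 0, 1, 2:
  f  : 0  5  10  15
  Δ  : 5  5  5
  Δ^2: 0  0
  Δ^3: 0
The first differences are constant (5) and nonzero, while all higher differences vanish, so the minimal degree is 1.

1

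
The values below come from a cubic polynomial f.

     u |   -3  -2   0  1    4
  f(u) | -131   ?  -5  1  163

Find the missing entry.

The 4 known points determine the degree-3 polynomial uniquely.
Write f(u) = au^3 + bu^2 + cu + d. Substituting each data point gives a linear system:
  -27a + 9b - 3c + d = -131
  d = -5
  a + b + c + d = 1
  64a + 16b + 4c + d = 163
Solving the system yields a = 3, b = -3, c = 6, d = -5.
So f(u) = 3u^3 - 3u^2 + 6u - 5.
Then f(-2) = -53.

-53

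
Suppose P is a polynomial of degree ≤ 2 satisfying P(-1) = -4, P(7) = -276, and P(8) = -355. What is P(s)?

Using the Lagrange interpolation formula with nodes -1, 7, 8:
  L_0(s) = (s - 7)(s - 8) / 72
  L_1(s) = (s + 1)(s - 8) / -8
  L_2(s) = (s + 1)(s - 7) / 9
Then P(s) = -4·L_0(s) - 276·L_1(s) - 355·L_2(s).
Expanding and collecting terms gives P(s) = -5s² - 4s - 3.
Check: P(7) = -276. ✓

P(s) = -5s^2 - 4s - 3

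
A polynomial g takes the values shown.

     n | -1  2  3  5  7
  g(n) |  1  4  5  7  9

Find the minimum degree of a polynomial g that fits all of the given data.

1

Divided differences on the nodes -1, 2, 3, 5, 7:
  order 0: 1  4  5  7  9
  order 1: 1  1  1  1
  order 2: 0  0  0
  order 3: 0  0
  order 4: 0
The order-1 divided differences are all 1 (nonzero) and every higher order vanishes, so the data lies on a polynomial of degree exactly 1.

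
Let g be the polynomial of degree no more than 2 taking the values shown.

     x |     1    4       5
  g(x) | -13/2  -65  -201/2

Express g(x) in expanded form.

Write g(x) = ax^2 + bx + c. Substituting each data point gives a linear system:
  a + b + c = -13/2
  16a + 4b + c = -65
  25a + 5b + c = -201/2
Solving the system yields a = -4, b = 1/2, c = -3.
So g(x) = -4x² + (1/2)x - 3.
Check: g(4) = -65. ✓

g(x) = -4x^2 + (1/2)x - 3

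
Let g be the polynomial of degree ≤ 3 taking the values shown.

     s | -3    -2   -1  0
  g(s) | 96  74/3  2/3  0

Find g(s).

Write g(s) = as^3 + bs^2 + cs + d. Substituting each data point gives a linear system:
  -27a + 9b - 3c + d = 96
  -8a + 4b - 2c + d = 74/3
  -a + b - c + d = 2/3
  d = 0
Solving the system yields a = -4, b = -1/3, c = 3, d = 0.
So g(s) = -4s^3 - (1/3)s^2 + 3s.
Check: g(-3) = 96. ✓

g(s) = -4s^3 - (1/3)s^2 + 3s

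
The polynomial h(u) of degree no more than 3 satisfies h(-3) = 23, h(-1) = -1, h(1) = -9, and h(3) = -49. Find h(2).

Forward differences of the values at u = -3, -1, 1, 3:
  h  : 23  -1  -9  -49
  Δ  : -24  -8  -40
  Δ^2: 16  -32
  Δ^3: -48
The third differences are constant, confirming degree 3.
Interpolating (Newton forward form) and evaluating at u = 2 gives h(2) = -22.

-22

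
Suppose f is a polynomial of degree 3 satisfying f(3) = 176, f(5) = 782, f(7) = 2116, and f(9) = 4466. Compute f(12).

10526

Write f(x) = ax^3 + bx^2 + cx + d. Substituting each data point gives a linear system:
  27a + 9b + 3c + d = 176
  125a + 25b + 5c + d = 782
  343a + 49b + 7c + d = 2116
  729a + 81b + 9c + d = 4466
Solving the system yields a = 6, b = 1, c = 1, d = 2.
So f(x) = 6x^3 + x^2 + x + 2.
Then f(12) = 10526.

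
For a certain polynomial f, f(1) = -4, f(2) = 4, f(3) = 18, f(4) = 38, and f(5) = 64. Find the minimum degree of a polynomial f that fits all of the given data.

2

Forward differences of the values at u = 1, 2, 3, 4, 5:
  f  : -4  4  18  38  64
  Δ  : 8  14  20  26
  Δ^2: 6  6  6
  Δ^3: 0  0
  Δ^4: 0
The second differences are constant (6) and nonzero, while all higher differences vanish, so the minimal degree is 2.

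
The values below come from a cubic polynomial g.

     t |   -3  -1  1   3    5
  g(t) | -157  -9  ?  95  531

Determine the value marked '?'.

The 4 known points determine the degree-3 polynomial uniquely.
Write g(t) = at^3 + bt^2 + ct + d. Substituting each data point gives a linear system:
  -27a + 9b - 3c + d = -157
  -a + b - c + d = -9
  27a + 9b + 3c + d = 95
  125a + 25b + 5c + d = 531
Solving the system yields a = 5, b = -3, c = -3, d = -4.
So g(t) = 5t³ - 3t² - 3t - 4.
Then g(1) = -5.

-5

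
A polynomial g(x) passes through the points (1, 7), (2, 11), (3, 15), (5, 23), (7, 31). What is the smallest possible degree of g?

Divided differences on the nodes 1, 2, 3, 5, 7:
  order 0: 7  11  15  23  31
  order 1: 4  4  4  4
  order 2: 0  0  0
  order 3: 0  0
  order 4: 0
The order-1 divided differences are all 4 (nonzero) and every higher order vanishes, so the data lies on a polynomial of degree exactly 1.

1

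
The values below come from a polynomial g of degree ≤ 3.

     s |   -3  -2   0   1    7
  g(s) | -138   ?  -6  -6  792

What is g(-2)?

The 4 known points determine the degree-3 polynomial uniquely.
Write g(s) = as^3 + bs^2 + cs + d. Substituting each data point gives a linear system:
  -27a + 9b - 3c + d = -138
  d = -6
  a + b + c + d = -6
  343a + 49b + 7c + d = 792
Solving the system yields a = 3, b = -5, c = 2, d = -6.
So g(s) = 3s^3 - 5s^2 + 2s - 6.
Then g(-2) = -54.

-54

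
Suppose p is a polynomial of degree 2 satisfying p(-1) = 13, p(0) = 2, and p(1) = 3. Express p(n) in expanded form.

p(n) = 6n^2 - 5n + 2

Using the Lagrange interpolation formula with nodes -1, 0, 1:
  L_0(n) = n(n - 1) / 2
  L_1(n) = (n + 1)(n - 1) / -1
  L_2(n) = (n + 1)n / 2
Then p(n) = 13·L_0(n) + 2·L_1(n) + 3·L_2(n).
Expanding and collecting terms gives p(n) = 6n² - 5n + 2.
Check: p(-1) = 13. ✓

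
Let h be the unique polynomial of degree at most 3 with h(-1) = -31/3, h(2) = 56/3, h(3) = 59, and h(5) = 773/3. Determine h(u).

h(u) = 2u^3 - (1/3)u^2 + 4u - 4

Using the Lagrange interpolation formula with nodes -1, 2, 3, 5:
  L_0(u) = (u - 2)(u - 3)(u - 5) / -72
  L_1(u) = (u + 1)(u - 3)(u - 5) / 9
  L_2(u) = (u + 1)(u - 2)(u - 5) / -8
  L_3(u) = (u + 1)(u - 2)(u - 3) / 36
Then h(u) = -31/3·L_0(u) + 56/3·L_1(u) + 59·L_2(u) + 773/3·L_3(u).
Expanding and collecting terms gives h(u) = 2u^3 - (1/3)u^2 + 4u - 4.
Check: h(3) = 59. ✓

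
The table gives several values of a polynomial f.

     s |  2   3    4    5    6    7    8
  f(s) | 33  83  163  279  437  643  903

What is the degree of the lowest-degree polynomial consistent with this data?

3

Forward differences of the values at s = 2, 3, 4, 5, 6, 7, 8:
  f  : 33  83  163  279  437  643  903
  Δ  : 50  80  116  158  206  260
  Δ^2: 30  36  42  48  54
  Δ^3: 6  6  6  6
  Δ^4: 0  0  0
  Δ^5: 0  0
  Δ^6: 0
The third differences are constant (6) and nonzero, while all higher differences vanish, so the minimal degree is 3.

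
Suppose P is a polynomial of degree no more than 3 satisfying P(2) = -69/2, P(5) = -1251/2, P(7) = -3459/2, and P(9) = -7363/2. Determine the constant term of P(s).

-1/2

Write P(s) = as^3 + bs^2 + cs + d. Substituting each data point gives a linear system:
  8a + 4b + 2c + d = -69/2
  125a + 25b + 5c + d = -1251/2
  343a + 49b + 7c + d = -3459/2
  729a + 81b + 9c + d = -7363/2
Solving the system yields a = -5, b = -1, c = 5, d = -1/2.
So P(s) = -5s^3 - s^2 + 5s - 1/2.
The constant term is -1/2.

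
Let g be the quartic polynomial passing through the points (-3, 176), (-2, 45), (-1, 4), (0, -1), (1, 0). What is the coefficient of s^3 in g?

Write g(s) = as^4 + bs^3 + cs^2 + ds + e. Substituting each data point gives a linear system:
  81a - 27b + 9c - 3d + e = 176
  16a - 8b + 4c - 2d + e = 45
  a - b + c - d + e = 4
  e = -1
  a + b + c + d + e = 0
Solving the system yields a = 1, b = -3, c = 2, d = 1, e = -1.
So g(s) = s⁴ - 3s³ + 2s² + s - 1.
The coefficient of s^3 is -3.

-3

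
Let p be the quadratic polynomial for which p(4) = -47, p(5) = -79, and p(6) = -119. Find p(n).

p(n) = -4n^2 + 4n + 1

Write p(n) = an^2 + bn + c. Substituting each data point gives a linear system:
  16a + 4b + c = -47
  25a + 5b + c = -79
  36a + 6b + c = -119
Solving the system yields a = -4, b = 4, c = 1.
So p(n) = -4n² + 4n + 1.
Check: p(5) = -79. ✓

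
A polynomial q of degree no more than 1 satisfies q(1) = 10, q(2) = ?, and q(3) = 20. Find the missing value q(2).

The 2 known points determine the degree-1 polynomial uniquely.
Write q(s) = as + b. Substituting each data point gives a linear system:
  a + b = 10
  3a + b = 20
Solving the system yields a = 5, b = 5.
So q(s) = 5s + 5.
Then q(2) = 15.

15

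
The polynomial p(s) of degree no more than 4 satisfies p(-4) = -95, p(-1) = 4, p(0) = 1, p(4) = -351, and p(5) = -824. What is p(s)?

Write p(s) = as^4 + bs^3 + cs^2 + ds + e. Substituting each data point gives a linear system:
  256a - 64b + 16c - 4d + e = -95
  a - b + c - d + e = 4
  e = 1
  256a + 64b + 16c + 4d + e = -351
  625a + 125b + 25c + 5d + e = -824
Solving the system yields a = -1, b = -2, c = 2, d = 0, e = 1.
So p(s) = -s^4 - 2s^3 + 2s^2 + 1.
Check: p(-1) = 4. ✓

p(s) = -s^4 - 2s^3 + 2s^2 + 1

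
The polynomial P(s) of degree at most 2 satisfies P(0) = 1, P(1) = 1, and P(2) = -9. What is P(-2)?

-29

Write P(s) = as^2 + bs + c. Substituting each data point gives a linear system:
  c = 1
  a + b + c = 1
  4a + 2b + c = -9
Solving the system yields a = -5, b = 5, c = 1.
So P(s) = -5s^2 + 5s + 1.
Then P(-2) = -29.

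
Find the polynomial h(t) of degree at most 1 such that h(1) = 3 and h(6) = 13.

h(t) = 2t + 1

Write h(t) = at + b. Substituting each data point gives a linear system:
  a + b = 3
  6a + b = 13
Solving the system yields a = 2, b = 1.
So h(t) = 2t + 1.
Check: h(1) = 3. ✓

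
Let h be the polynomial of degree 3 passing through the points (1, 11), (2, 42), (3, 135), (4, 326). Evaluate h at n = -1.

Forward differences of the values at n = 1, 2, 3, 4:
  h  : 11  42  135  326
  Δ  : 31  93  191
  Δ^2: 62  98
  Δ^3: 36
The third differences are constant, confirming degree 3.
Interpolating (Newton forward form) and evaluating at n = -1 gives h(-1) = -9.

-9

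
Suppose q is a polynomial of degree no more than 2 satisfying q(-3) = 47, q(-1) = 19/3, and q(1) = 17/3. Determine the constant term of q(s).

Write q(s) = as^2 + bs + c. Substituting each data point gives a linear system:
  9a - 3b + c = 47
  a - b + c = 19/3
  a + b + c = 17/3
Solving the system yields a = 5, b = -1/3, c = 1.
So q(s) = 5s^2 - (1/3)s + 1.
The constant term is 1.

1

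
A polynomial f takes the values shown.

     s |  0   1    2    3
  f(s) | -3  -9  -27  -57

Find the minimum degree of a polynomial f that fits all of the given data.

Forward differences of the values at s = 0, 1, 2, 3:
  f  : -3  -9  -27  -57
  Δ  : -6  -18  -30
  Δ^2: -12  -12
  Δ^3: 0
The second differences are constant (-12) and nonzero, while all higher differences vanish, so the minimal degree is 2.

2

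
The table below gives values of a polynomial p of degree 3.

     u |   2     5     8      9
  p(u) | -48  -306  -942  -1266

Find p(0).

Using the Lagrange interpolation formula with nodes 2, 5, 8, 9:
  L_0(u) = (u - 5)(u - 8)(u - 9) / -126
  L_1(u) = (u - 2)(u - 8)(u - 9) / 36
  L_2(u) = (u - 2)(u - 5)(u - 9) / -18
  L_3(u) = (u - 2)(u - 5)(u - 8) / 28
Then p(u) = -48·L_0(u) - 306·L_1(u) - 942·L_2(u) - 1266·L_3(u).
Expanding and collecting terms gives p(u) = -u³ - 6u² - 5u - 6.
Evaluating at u = 0: p(0) = -6.

-6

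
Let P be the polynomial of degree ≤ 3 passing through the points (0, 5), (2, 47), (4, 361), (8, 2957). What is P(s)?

P(s) = 6s^3 - 2s^2 + s + 5

Write P(s) = as^3 + bs^2 + cs + d. Substituting each data point gives a linear system:
  d = 5
  8a + 4b + 2c + d = 47
  64a + 16b + 4c + d = 361
  512a + 64b + 8c + d = 2957
Solving the system yields a = 6, b = -2, c = 1, d = 5.
So P(s) = 6s³ - 2s² + s + 5.
Check: P(2) = 47. ✓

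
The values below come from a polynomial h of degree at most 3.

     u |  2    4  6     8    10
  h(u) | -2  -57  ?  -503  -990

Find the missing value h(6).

-208

On equispaced nodes a degree-3 polynomial has vanishing fourth forward difference, so
  h(2) - 4·h(4) + 6·h(6) - 4·h(8) + h(10) = 0.
Substituting the known values and solving for h(6):
  6·h(6) = -1248
  h(6) = -208.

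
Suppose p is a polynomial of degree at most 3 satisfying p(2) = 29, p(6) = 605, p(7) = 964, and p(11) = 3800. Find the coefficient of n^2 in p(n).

Write p(n) = an^3 + bn^2 + cn + d. Substituting each data point gives a linear system:
  8a + 4b + 2c + d = 29
  216a + 36b + 6c + d = 605
  343a + 49b + 7c + d = 964
  1331a + 121b + 11c + d = 3800
Solving the system yields a = 3, b = -2, c = 4, d = 5.
So p(n) = 3n^3 - 2n^2 + 4n + 5.
The coefficient of n^2 is -2.

-2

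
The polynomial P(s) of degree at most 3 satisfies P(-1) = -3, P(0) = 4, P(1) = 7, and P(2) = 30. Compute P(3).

97

Write P(s) = as^3 + bs^2 + cs + d. Substituting each data point gives a linear system:
  -a + b - c + d = -3
  d = 4
  a + b + c + d = 7
  8a + 4b + 2c + d = 30
Solving the system yields a = 4, b = -2, c = 1, d = 4.
So P(s) = 4s^3 - 2s^2 + s + 4.
Then P(3) = 97.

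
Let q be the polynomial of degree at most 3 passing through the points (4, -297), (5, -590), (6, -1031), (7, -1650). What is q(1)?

-6

Using the Lagrange interpolation formula with nodes 4, 5, 6, 7:
  L_0(t) = (t - 5)(t - 6)(t - 7) / -6
  L_1(t) = (t - 4)(t - 6)(t - 7) / 2
  L_2(t) = (t - 4)(t - 5)(t - 7) / -2
  L_3(t) = (t - 4)(t - 5)(t - 6) / 6
Then q(t) = -297·L_0(t) - 590·L_1(t) - 1031·L_2(t) - 1650·L_3(t).
Expanding and collecting terms gives q(t) = -5t^3 + t^2 + 3t - 5.
Evaluating at t = 1: q(1) = -6.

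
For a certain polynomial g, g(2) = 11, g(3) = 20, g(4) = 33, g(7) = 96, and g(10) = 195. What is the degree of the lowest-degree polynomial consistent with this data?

Divided differences on the nodes 2, 3, 4, 7, 10:
  order 0: 11  20  33  96  195
  order 1: 9  13  21  33
  order 2: 2  2  2
  order 3: 0  0
  order 4: 0
The order-2 divided differences are all 2 (nonzero) and every higher order vanishes, so the data lies on a polynomial of degree exactly 2.

2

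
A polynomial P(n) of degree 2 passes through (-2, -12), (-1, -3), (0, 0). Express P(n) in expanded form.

Write P(n) = an^2 + bn + c. Substituting each data point gives a linear system:
  4a - 2b + c = -12
  a - b + c = -3
  c = 0
Solving the system yields a = -3, b = 0, c = 0.
So P(n) = -3n².
Check: P(-1) = -3. ✓

P(n) = -3n^2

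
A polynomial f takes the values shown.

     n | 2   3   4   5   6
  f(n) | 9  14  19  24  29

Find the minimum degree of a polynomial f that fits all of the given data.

1

Forward differences of the values at n = 2, 3, 4, 5, 6:
  f  : 9  14  19  24  29
  Δ  : 5  5  5  5
  Δ^2: 0  0  0
  Δ^3: 0  0
  Δ^4: 0
The first differences are constant (5) and nonzero, while all higher differences vanish, so the minimal degree is 1.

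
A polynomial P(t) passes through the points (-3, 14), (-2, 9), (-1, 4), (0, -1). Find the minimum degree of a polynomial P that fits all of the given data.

1

Forward differences of the values at t = -3, -2, -1, 0:
  P  : 14  9  4  -1
  Δ  : -5  -5  -5
  Δ^2: 0  0
  Δ^3: 0
The first differences are constant (-5) and nonzero, while all higher differences vanish, so the minimal degree is 1.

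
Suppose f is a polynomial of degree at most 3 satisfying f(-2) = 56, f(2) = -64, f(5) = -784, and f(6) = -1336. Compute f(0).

-4

Using the Lagrange interpolation formula with nodes -2, 2, 5, 6:
  L_0(u) = (u - 2)(u - 5)(u - 6) / -224
  L_1(u) = (u + 2)(u - 5)(u - 6) / 48
  L_2(u) = (u + 2)(u - 2)(u - 6) / -21
  L_3(u) = (u + 2)(u - 2)(u - 5) / 32
Then f(u) = 56·L_0(u) - 64·L_1(u) - 784·L_2(u) - 1336·L_3(u).
Expanding and collecting terms gives f(u) = -6u³ - 6u - 4.
Evaluating at u = 0: f(0) = -4.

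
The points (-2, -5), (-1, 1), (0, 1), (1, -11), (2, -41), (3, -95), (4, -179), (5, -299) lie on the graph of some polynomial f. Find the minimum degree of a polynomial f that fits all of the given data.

Forward differences of the values at x = -2, -1, 0, 1, 2, 3, 4, 5:
  f  : -5  1  1  -11  -41  -95  -179  -299
  Δ  : 6  0  -12  -30  -54  -84  -120
  Δ^2: -6  -12  -18  -24  -30  -36
  Δ^3: -6  -6  -6  -6  -6
  Δ^4: 0  0  0  0
  Δ^5: 0  0  0
  Δ^6: 0  0
  Δ^7: 0
The third differences are constant (-6) and nonzero, while all higher differences vanish, so the minimal degree is 3.

3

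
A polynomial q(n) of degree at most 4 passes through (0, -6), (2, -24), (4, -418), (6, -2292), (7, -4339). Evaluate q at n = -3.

Using the Lagrange interpolation formula with nodes 0, 2, 4, 6, 7:
  L_0(n) = (n - 2)(n - 4)(n - 6)(n - 7) / 336
  L_1(n) = n(n - 4)(n - 6)(n - 7) / -80
  L_2(n) = n(n - 2)(n - 6)(n - 7) / 48
  L_3(n) = n(n - 2)(n - 4)(n - 7) / -48
  L_4(n) = n(n - 2)(n - 4)(n - 6) / 105
Then q(n) = -6·L_0(n) - 24·L_1(n) - 418·L_2(n) - 2292·L_3(n) - 4339·L_4(n).
Expanding and collecting terms gives q(n) = -2n^4 + n^3 + 3n^2 - 3n - 6.
Evaluating at n = -3: q(-3) = -159.

-159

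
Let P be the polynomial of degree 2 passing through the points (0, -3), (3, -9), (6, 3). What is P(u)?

Write P(u) = au^2 + bu + c. Substituting each data point gives a linear system:
  c = -3
  9a + 3b + c = -9
  36a + 6b + c = 3
Solving the system yields a = 1, b = -5, c = -3.
So P(u) = u^2 - 5u - 3.
Check: P(6) = 3. ✓

P(u) = u^2 - 5u - 3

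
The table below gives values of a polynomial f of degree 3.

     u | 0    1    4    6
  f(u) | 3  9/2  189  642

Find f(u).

f(u) = 3u^3 - (3/2)u + 3

Using the Lagrange interpolation formula with nodes 0, 1, 4, 6:
  L_0(u) = (u - 1)(u - 4)(u - 6) / -24
  L_1(u) = u(u - 4)(u - 6) / 15
  L_2(u) = u(u - 1)(u - 6) / -24
  L_3(u) = u(u - 1)(u - 4) / 60
Then f(u) = 3·L_0(u) + 9/2·L_1(u) + 189·L_2(u) + 642·L_3(u).
Expanding and collecting terms gives f(u) = 3u^3 - (3/2)u + 3.
Check: f(6) = 642. ✓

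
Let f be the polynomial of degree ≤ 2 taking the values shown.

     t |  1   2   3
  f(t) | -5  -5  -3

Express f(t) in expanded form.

Write f(t) = at^2 + bt + c. Substituting each data point gives a linear system:
  a + b + c = -5
  4a + 2b + c = -5
  9a + 3b + c = -3
Solving the system yields a = 1, b = -3, c = -3.
So f(t) = t^2 - 3t - 3.
Check: f(3) = -3. ✓

f(t) = t^2 - 3t - 3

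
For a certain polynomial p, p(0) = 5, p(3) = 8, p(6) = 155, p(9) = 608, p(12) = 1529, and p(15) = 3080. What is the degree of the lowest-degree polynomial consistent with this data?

3

Forward differences of the values at x = 0, 3, 6, 9, 12, 15:
  p  : 5  8  155  608  1529  3080
  Δ  : 3  147  453  921  1551
  Δ^2: 144  306  468  630
  Δ^3: 162  162  162
  Δ^4: 0  0
  Δ^5: 0
The third differences are constant (162) and nonzero, while all higher differences vanish, so the minimal degree is 3.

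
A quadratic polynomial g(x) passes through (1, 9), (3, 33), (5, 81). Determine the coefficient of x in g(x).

0

Write g(x) = ax^2 + bx + c. Substituting each data point gives a linear system:
  a + b + c = 9
  9a + 3b + c = 33
  25a + 5b + c = 81
Solving the system yields a = 3, b = 0, c = 6.
So g(x) = 3x^2 + 6.
The coefficient of x is 0.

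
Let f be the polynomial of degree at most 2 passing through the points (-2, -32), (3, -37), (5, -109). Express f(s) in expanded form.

f(s) = -5s^2 + 4s - 4

Write f(s) = as^2 + bs + c. Substituting each data point gives a linear system:
  4a - 2b + c = -32
  9a + 3b + c = -37
  25a + 5b + c = -109
Solving the system yields a = -5, b = 4, c = -4.
So f(s) = -5s^2 + 4s - 4.
Check: f(3) = -37. ✓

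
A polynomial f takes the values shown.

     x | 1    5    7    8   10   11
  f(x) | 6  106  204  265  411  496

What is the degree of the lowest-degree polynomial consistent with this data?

Divided differences on the nodes 1, 5, 7, 8, 10, 11:
  order 0: 6  106  204  265  411  496
  order 1: 25  49  61  73  85
  order 2: 4  4  4  4
  order 3: 0  0  0
  order 4: 0  0
  order 5: 0
The order-2 divided differences are all 4 (nonzero) and every higher order vanishes, so the data lies on a polynomial of degree exactly 2.

2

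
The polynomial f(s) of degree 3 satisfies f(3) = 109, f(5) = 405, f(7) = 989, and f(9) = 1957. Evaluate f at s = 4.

Forward differences of the values at s = 3, 5, 7, 9:
  f  : 109  405  989  1957
  Δ  : 296  584  968
  Δ^2: 288  384
  Δ^3: 96
The third differences are constant, confirming degree 3.
Interpolating (Newton forward form) and evaluating at s = 4 gives f(4) = 227.

227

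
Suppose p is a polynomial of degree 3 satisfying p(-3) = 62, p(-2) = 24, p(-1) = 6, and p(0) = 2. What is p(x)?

Write p(x) = ax^3 + bx^2 + cx + d. Substituting each data point gives a linear system:
  -27a + 9b - 3c + d = 62
  -8a + 4b - 2c + d = 24
  -a + b - c + d = 6
  d = 2
Solving the system yields a = -1, b = 4, c = 1, d = 2.
So p(x) = -x^3 + 4x^2 + x + 2.
Check: p(0) = 2. ✓

p(x) = -x^3 + 4x^2 + x + 2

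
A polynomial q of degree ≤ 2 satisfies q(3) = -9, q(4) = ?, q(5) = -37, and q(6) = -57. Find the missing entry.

-21

On equispaced nodes a degree-2 polynomial has vanishing third forward difference, so
  - q(3) + 3·q(4) - 3·q(5) + q(6) = 0.
Substituting the known values and solving for q(4):
  3·q(4) = -63
  q(4) = -21.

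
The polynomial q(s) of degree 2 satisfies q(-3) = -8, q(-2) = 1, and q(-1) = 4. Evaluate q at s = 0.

1

Forward differences of the values at s = -3, -2, -1:
  q  : -8  1  4
  Δ  : 9  3
  Δ^2: -6
The second differences are constant, confirming degree 2.
Interpolating (Newton forward form) and evaluating at s = 0 gives q(0) = 1.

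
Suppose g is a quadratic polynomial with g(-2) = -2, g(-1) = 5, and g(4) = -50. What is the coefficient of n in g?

-2

Write g(n) = an^2 + bn + c. Substituting each data point gives a linear system:
  4a - 2b + c = -2
  a - b + c = 5
  16a + 4b + c = -50
Solving the system yields a = -3, b = -2, c = 6.
So g(n) = -3n^2 - 2n + 6.
The coefficient of n is -2.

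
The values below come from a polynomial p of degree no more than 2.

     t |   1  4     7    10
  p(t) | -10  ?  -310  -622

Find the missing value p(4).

-106

On equispaced nodes a degree-2 polynomial has vanishing third forward difference, so
  - p(1) + 3·p(4) - 3·p(7) + p(10) = 0.
Substituting the known values and solving for p(4):
  3·p(4) = -318
  p(4) = -106.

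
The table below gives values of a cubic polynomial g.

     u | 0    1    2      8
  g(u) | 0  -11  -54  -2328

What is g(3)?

Write g(u) = au^3 + bu^2 + cu + d. Substituting each data point gives a linear system:
  d = 0
  a + b + c + d = -11
  8a + 4b + 2c + d = -54
  512a + 64b + 8c + d = -2328
Solving the system yields a = -4, b = -4, c = -3, d = 0.
So g(u) = -4u^3 - 4u^2 - 3u.
Then g(3) = -153.

-153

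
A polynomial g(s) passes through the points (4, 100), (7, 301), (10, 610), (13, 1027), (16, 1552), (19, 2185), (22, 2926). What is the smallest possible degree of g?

2

Forward differences of the values at s = 4, 7, 10, 13, 16, 19, 22:
  g  : 100  301  610  1027  1552  2185  2926
  Δ  : 201  309  417  525  633  741
  Δ^2: 108  108  108  108  108
  Δ^3: 0  0  0  0
  Δ^4: 0  0  0
  Δ^5: 0  0
  Δ^6: 0
The second differences are constant (108) and nonzero, while all higher differences vanish, so the minimal degree is 2.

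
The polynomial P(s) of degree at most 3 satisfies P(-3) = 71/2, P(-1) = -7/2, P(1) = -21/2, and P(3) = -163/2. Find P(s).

Using the Lagrange interpolation formula with nodes -3, -1, 1, 3:
  L_0(s) = (s + 1)(s - 1)(s - 3) / -48
  L_1(s) = (s + 3)(s - 1)(s - 3) / 16
  L_2(s) = (s + 3)(s + 1)(s - 3) / -16
  L_3(s) = (s + 3)(s + 1)(s - 1) / 48
Then P(s) = 71/2·L_0(s) - 7/2·L_1(s) - 21/2·L_2(s) - 163/2·L_3(s).
Expanding and collecting terms gives P(s) = -2s^3 - 2s^2 - (3/2)s - 5.
Check: P(-1) = -7/2. ✓

P(s) = -2s^3 - 2s^2 - (3/2)s - 5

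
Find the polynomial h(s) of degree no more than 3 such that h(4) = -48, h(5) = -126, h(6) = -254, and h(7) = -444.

h(s) = -2s^3 + 5s^2 - s + 4

Using the Lagrange interpolation formula with nodes 4, 5, 6, 7:
  L_0(s) = (s - 5)(s - 6)(s - 7) / -6
  L_1(s) = (s - 4)(s - 6)(s - 7) / 2
  L_2(s) = (s - 4)(s - 5)(s - 7) / -2
  L_3(s) = (s - 4)(s - 5)(s - 6) / 6
Then h(s) = -48·L_0(s) - 126·L_1(s) - 254·L_2(s) - 444·L_3(s).
Expanding and collecting terms gives h(s) = -2s³ + 5s² - s + 4.
Check: h(6) = -254. ✓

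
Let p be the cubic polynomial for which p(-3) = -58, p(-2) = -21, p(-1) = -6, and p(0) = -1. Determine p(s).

Write p(s) = as^3 + bs^2 + cs + d. Substituting each data point gives a linear system:
  -27a + 9b - 3c + d = -58
  -8a + 4b - 2c + d = -21
  -a + b - c + d = -6
  d = -1
Solving the system yields a = 2, b = 1, c = 4, d = -1.
So p(s) = 2s³ + s² + 4s - 1.
Check: p(0) = -1. ✓

p(s) = 2s^3 + s^2 + 4s - 1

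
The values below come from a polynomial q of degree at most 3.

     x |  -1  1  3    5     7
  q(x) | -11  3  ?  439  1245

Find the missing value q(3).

89

The 4 known points determine the degree-3 polynomial uniquely.
Write q(x) = ax^3 + bx^2 + cx + d. Substituting each data point gives a linear system:
  -a + b - c + d = -11
  a + b + c + d = 3
  125a + 25b + 5c + d = 439
  343a + 49b + 7c + d = 1245
Solving the system yields a = 4, b = -3, c = 3, d = -1.
So q(x) = 4x^3 - 3x^2 + 3x - 1.
Then q(3) = 89.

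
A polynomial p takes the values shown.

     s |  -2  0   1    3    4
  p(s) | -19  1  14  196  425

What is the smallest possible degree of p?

3

Divided differences on the nodes -2, 0, 1, 3, 4:
  order 0: -19  1  14  196  425
  order 1: 10  13  91  229
  order 2: 1  26  46
  order 3: 5  5
  order 4: 0
The order-3 divided differences are all 5 (nonzero) and every higher order vanishes, so the data lies on a polynomial of degree exactly 3.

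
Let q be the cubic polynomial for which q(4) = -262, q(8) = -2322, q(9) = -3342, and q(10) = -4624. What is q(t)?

q(t) = -5t^3 + 4t^2 - 3t + 6

Write q(t) = at^3 + bt^2 + ct + d. Substituting each data point gives a linear system:
  64a + 16b + 4c + d = -262
  512a + 64b + 8c + d = -2322
  729a + 81b + 9c + d = -3342
  1000a + 100b + 10c + d = -4624
Solving the system yields a = -5, b = 4, c = -3, d = 6.
So q(t) = -5t³ + 4t² - 3t + 6.
Check: q(9) = -3342. ✓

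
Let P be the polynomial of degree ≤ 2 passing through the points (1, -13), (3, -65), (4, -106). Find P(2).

Using the Lagrange interpolation formula with nodes 1, 3, 4:
  L_0(u) = (u - 3)(u - 4) / 6
  L_1(u) = (u - 1)(u - 4) / -2
  L_2(u) = (u - 1)(u - 3) / 3
Then P(u) = -13·L_0(u) - 65·L_1(u) - 106·L_2(u).
Expanding and collecting terms gives P(u) = -5u^2 - 6u - 2.
Evaluating at u = 2: P(2) = -34.

-34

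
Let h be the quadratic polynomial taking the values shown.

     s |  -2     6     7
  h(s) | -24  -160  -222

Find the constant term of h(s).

2

Write h(s) = as^2 + bs + c. Substituting each data point gives a linear system:
  4a - 2b + c = -24
  36a + 6b + c = -160
  49a + 7b + c = -222
Solving the system yields a = -5, b = 3, c = 2.
So h(s) = -5s^2 + 3s + 2.
The constant term is 2.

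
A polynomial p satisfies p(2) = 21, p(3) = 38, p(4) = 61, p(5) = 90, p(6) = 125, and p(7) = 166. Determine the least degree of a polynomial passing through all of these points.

Forward differences of the values at n = 2, 3, 4, 5, 6, 7:
  p  : 21  38  61  90  125  166
  Δ  : 17  23  29  35  41
  Δ^2: 6  6  6  6
  Δ^3: 0  0  0
  Δ^4: 0  0
  Δ^5: 0
The second differences are constant (6) and nonzero, while all higher differences vanish, so the minimal degree is 2.

2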